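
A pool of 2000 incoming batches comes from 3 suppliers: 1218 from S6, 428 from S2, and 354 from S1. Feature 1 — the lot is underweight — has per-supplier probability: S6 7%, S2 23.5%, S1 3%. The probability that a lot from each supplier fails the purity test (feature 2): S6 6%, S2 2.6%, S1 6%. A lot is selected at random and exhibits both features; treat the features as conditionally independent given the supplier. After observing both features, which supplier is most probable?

S6

By Bayes' rule, posterior ∝ prior × likelihood:
  S6: 0.609 × 0.07 × 0.06 = 0.0025578
  S2: 0.214 × 0.235 × 0.026 = 0.00130754
  S1: 0.177 × 0.03 × 0.06 = 0.0003186
Sum = 0.00418394.
Largest term belongs to S6, so S6 is most probable.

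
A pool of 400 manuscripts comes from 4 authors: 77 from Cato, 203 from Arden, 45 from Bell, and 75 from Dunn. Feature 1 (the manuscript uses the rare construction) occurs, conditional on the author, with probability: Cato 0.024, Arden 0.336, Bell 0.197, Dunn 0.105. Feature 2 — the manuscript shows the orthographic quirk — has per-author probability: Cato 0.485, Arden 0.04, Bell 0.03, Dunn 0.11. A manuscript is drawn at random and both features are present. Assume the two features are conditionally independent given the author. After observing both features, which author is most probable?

Arden

Unnormalized posteriors (prior × likelihood):
  Cato: 0.1925 × 0.024 × 0.485 = 0.0022407
  Arden: 0.5075 × 0.336 × 0.04 = 0.0068208
  Bell: 0.1125 × 0.197 × 0.03 = 0.000664875
  Dunn: 0.1875 × 0.105 × 0.11 = 0.002165625
Total = 0.011892.
Largest term belongs to Arden, so Arden is most probable.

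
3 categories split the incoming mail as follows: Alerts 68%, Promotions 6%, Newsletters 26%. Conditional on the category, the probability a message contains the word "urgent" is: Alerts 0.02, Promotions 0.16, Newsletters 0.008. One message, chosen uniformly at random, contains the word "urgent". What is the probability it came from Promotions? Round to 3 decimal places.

Compute prior × likelihood for every hypothesis:
  Alerts: 0.68 × 0.02 = 0.0136
  Promotions: 0.06 × 0.16 = 0.0096
  Newsletters: 0.26 × 0.008 = 0.00208
Total = 0.02528.
P(Promotions | evidence) = 0.0096 / 0.02528 ≈ 0.380.

0.380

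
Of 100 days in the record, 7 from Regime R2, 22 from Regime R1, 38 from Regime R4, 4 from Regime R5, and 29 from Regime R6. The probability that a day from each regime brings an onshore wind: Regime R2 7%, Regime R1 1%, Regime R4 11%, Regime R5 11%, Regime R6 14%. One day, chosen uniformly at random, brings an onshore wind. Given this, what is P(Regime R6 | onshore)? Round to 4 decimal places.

Prior × likelihood for each hypothesis:
  Regime R2: 0.07 × 0.07 = 0.0049
  Regime R1: 0.22 × 0.01 = 0.0022
  Regime R4: 0.38 × 0.11 = 0.0418
  Regime R5: 0.04 × 0.11 = 0.0044
  Regime R6: 0.29 × 0.14 = 0.0406
Sum = 0.0939.
P(Regime R6 | evidence) = 0.0406 / 0.0939 ≈ 0.4324.

0.4324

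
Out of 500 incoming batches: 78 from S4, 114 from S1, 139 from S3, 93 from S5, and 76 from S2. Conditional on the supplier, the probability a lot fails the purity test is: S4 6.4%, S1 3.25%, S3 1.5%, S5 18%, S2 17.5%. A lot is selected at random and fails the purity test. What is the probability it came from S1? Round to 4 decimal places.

0.0908

Unnormalized posteriors (prior × likelihood):
  S4: 0.156 × 0.064 = 0.009984
  S1: 0.228 × 0.0325 = 0.00741
  S3: 0.278 × 0.015 = 0.00417
  S5: 0.186 × 0.18 = 0.03348
  S2: 0.152 × 0.175 = 0.0266
Total = 0.081644.
P(S1 | evidence) = 0.00741 / 0.081644 ≈ 0.0908.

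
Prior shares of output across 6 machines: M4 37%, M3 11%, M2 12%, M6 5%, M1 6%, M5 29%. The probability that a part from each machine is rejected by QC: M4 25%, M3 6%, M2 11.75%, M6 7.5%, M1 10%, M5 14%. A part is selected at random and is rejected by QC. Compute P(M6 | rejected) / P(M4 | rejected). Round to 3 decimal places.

0.041

By Bayes' rule, posterior ∝ prior × likelihood:
  M4: 0.37 × 0.25 = 0.0925
  M3: 0.11 × 0.06 = 0.0066
  M2: 0.12 × 0.1175 = 0.0141
  M6: 0.05 × 0.075 = 0.00375
  M1: 0.06 × 0.1 = 0.006
  M5: 0.29 × 0.14 = 0.0406
Sum = 0.16355.
The ratio is 0.00375 / 0.0925 (the normalizer cancels) = 0.041.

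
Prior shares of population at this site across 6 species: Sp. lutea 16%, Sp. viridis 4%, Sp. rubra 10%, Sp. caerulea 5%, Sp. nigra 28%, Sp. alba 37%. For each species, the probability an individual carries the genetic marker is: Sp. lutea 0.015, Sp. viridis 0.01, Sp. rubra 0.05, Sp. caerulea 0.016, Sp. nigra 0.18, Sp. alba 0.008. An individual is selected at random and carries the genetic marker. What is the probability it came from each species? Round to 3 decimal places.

Sp. lutea 0.039, Sp. viridis 0.006, Sp. rubra 0.081, Sp. caerulea 0.013, Sp. nigra 0.813, Sp. alba 0.048

By Bayes' rule, posterior ∝ prior × likelihood:
  Sp. lutea: 0.16 × 0.015 = 0.0024
  Sp. viridis: 0.04 × 0.01 = 0.0004
  Sp. rubra: 0.1 × 0.05 = 0.005
  Sp. caerulea: 0.05 × 0.016 = 0.0008
  Sp. nigra: 0.28 × 0.18 = 0.0504
  Sp. alba: 0.37 × 0.008 = 0.00296
Normalizing constant = 0.06196.
P(Sp. lutea | marker) = 0.0024/0.06196 ≈ 0.039
P(Sp. viridis | marker) = 0.0004/0.06196 ≈ 0.006
P(Sp. rubra | marker) = 0.005/0.06196 ≈ 0.081
P(Sp. caerulea | marker) = 0.0008/0.06196 ≈ 0.013
P(Sp. nigra | marker) = 0.0504/0.06196 ≈ 0.813
P(Sp. alba | marker) = 0.00296/0.06196 ≈ 0.048
(Check: 0.039+0.006+0.081+0.013+0.813+0.048 = 1.000.)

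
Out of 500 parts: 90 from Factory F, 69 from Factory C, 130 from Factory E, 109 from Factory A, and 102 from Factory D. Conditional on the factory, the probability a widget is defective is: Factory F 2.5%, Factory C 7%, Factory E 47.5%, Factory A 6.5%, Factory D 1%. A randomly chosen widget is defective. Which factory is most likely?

Factory E

By Bayes' rule, posterior ∝ prior × likelihood:
  Factory F: 0.18 × 0.025 = 0.0045
  Factory C: 0.138 × 0.07 = 0.00966
  Factory E: 0.26 × 0.475 = 0.1235
  Factory A: 0.218 × 0.065 = 0.01417
  Factory D: 0.204 × 0.01 = 0.00204
Normalizing constant = 0.15387.
Largest term belongs to Factory E, so Factory E is most probable.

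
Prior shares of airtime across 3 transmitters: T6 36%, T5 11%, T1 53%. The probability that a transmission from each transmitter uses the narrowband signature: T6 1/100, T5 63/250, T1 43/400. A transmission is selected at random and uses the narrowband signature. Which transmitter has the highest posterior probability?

T1

Unnormalized posteriors (prior × likelihood):
  T6: 0.36 × 0.01 = 0.0036
  T5: 0.11 × 0.252 = 0.02772
  T1: 0.53 × 0.1075 = 0.056975
Total = 0.088295.
Largest term belongs to T1, so T1 is most probable.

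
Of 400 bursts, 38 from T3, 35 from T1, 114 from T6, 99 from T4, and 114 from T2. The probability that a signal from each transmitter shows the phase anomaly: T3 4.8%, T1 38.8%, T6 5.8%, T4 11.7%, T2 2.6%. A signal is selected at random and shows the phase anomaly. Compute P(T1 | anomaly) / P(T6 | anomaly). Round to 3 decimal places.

2.054

Compute prior × likelihood for every hypothesis:
  T3: 0.095 × 0.048 = 0.00456
  T1: 0.0875 × 0.388 = 0.03395
  T6: 0.285 × 0.058 = 0.01653
  T4: 0.2475 × 0.117 = 0.0289575
  T2: 0.285 × 0.026 = 0.00741
Total = 0.0914075.
The ratio is 0.03395 / 0.01653 (the normalizer cancels) = 2.054.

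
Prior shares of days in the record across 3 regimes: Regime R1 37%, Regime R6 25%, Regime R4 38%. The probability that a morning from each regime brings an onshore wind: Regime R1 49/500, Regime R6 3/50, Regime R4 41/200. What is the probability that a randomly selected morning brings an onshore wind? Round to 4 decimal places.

0.1292

By Bayes' rule, posterior ∝ prior × likelihood:
  Regime R1: 0.37 × 0.098 = 0.03626
  Regime R6: 0.25 × 0.06 = 0.015
  Regime R4: 0.38 × 0.205 = 0.0779
P(onshore) = 0.03626 + 0.015 + 0.0779 = 0.12916 → 0.1292.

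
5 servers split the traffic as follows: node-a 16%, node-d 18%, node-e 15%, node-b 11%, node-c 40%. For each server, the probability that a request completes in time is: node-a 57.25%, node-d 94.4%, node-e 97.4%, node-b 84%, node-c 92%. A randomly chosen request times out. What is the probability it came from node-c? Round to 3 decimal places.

0.242

Taking complements, P(timeout | each) = node-a 0.4275, node-d 0.056, node-e 0.026, node-b 0.16, node-c 0.08.
By Bayes' rule, posterior ∝ prior × likelihood:
  node-a: 0.16 × 0.4275 = 0.0684
  node-d: 0.18 × 0.056 = 0.01008
  node-e: 0.15 × 0.026 = 0.0039
  node-b: 0.11 × 0.16 = 0.0176
  node-c: 0.4 × 0.08 = 0.032
Total = 0.13198.
P(node-c | evidence) = 0.032 / 0.13198 ≈ 0.242.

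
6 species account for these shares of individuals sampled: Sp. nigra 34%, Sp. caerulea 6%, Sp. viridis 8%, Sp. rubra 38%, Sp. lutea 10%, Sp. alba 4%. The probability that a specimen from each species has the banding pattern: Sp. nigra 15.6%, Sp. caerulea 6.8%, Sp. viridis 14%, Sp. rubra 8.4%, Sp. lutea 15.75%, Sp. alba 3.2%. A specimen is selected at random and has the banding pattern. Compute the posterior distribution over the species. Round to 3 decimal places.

Sp. nigra 0.452, Sp. caerulea 0.035, Sp. viridis 0.096, Sp. rubra 0.272, Sp. lutea 0.134, Sp. alba 0.011

By Bayes' rule, posterior ∝ prior × likelihood:
  Sp. nigra: 0.34 × 0.156 = 0.05304
  Sp. caerulea: 0.06 × 0.068 = 0.00408
  Sp. viridis: 0.08 × 0.14 = 0.0112
  Sp. rubra: 0.38 × 0.084 = 0.03192
  Sp. lutea: 0.1 × 0.1575 = 0.01575
  Sp. alba: 0.04 × 0.032 = 0.00128
Total = 0.11727.
P(Sp. nigra | banded) = 0.05304/0.11727 ≈ 0.452
P(Sp. caerulea | banded) = 0.00408/0.11727 ≈ 0.035
P(Sp. viridis | banded) = 0.0112/0.11727 ≈ 0.096
P(Sp. rubra | banded) = 0.03192/0.11727 ≈ 0.272
P(Sp. lutea | banded) = 0.01575/0.11727 ≈ 0.134
P(Sp. alba | banded) = 0.00128/0.11727 ≈ 0.011
(Check: 0.452+0.035+0.096+0.272+0.134+0.011 = 1.000.)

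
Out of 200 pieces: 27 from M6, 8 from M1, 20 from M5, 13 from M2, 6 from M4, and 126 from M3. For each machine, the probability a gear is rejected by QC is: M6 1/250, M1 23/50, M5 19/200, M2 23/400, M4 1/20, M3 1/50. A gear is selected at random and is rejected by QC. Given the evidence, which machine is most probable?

M1

Compute prior × likelihood for every hypothesis:
  M6: 0.135 × 0.004 = 0.00054
  M1: 0.04 × 0.46 = 0.0184
  M5: 0.1 × 0.095 = 0.0095
  M2: 0.065 × 0.0575 = 0.0037375
  M4: 0.03 × 0.05 = 0.0015
  M3: 0.63 × 0.02 = 0.0126
Sum = 0.0462775.
Largest term belongs to M1, so M1 is most probable.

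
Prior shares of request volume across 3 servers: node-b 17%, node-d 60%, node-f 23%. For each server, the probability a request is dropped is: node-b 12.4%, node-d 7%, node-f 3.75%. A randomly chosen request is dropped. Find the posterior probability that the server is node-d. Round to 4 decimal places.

Compute prior × likelihood for every hypothesis:
  node-b: 0.17 × 0.124 = 0.02108
  node-d: 0.6 × 0.07 = 0.042
  node-f: 0.23 × 0.0375 = 0.008625
Sum = 0.071705.
P(node-d | evidence) = 0.042 / 0.071705 ≈ 0.5857.

0.5857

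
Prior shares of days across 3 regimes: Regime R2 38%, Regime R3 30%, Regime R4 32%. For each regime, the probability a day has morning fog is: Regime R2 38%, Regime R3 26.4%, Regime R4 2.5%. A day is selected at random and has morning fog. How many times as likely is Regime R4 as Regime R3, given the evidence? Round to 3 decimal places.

0.101

By Bayes' rule, posterior ∝ prior × likelihood:
  Regime R2: 0.38 × 0.38 = 0.1444
  Regime R3: 0.3 × 0.264 = 0.0792
  Regime R4: 0.32 × 0.025 = 0.008
Total = 0.2316.
The ratio is 0.008 / 0.0792 (the normalizer cancels) = 0.101.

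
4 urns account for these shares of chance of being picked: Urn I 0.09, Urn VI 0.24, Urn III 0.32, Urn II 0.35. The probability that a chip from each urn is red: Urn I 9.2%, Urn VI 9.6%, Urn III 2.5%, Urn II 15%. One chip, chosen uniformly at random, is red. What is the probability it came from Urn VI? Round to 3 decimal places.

By Bayes' rule, posterior ∝ prior × likelihood:
  Urn I: 0.09 × 0.092 = 0.00828
  Urn VI: 0.24 × 0.096 = 0.02304
  Urn III: 0.32 × 0.025 = 0.008
  Urn II: 0.35 × 0.15 = 0.0525
Total = 0.09182.
P(Urn VI | evidence) = 0.02304 / 0.09182 ≈ 0.251.

0.251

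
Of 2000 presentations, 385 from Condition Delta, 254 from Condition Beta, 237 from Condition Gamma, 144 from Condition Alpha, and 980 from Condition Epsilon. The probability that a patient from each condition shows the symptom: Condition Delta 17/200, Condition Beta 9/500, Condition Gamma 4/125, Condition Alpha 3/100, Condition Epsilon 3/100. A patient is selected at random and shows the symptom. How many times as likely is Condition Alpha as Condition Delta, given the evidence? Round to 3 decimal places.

Compute prior × likelihood for every hypothesis:
  Condition Delta: 0.1925 × 0.085 = 0.0163625
  Condition Beta: 0.127 × 0.018 = 0.002286
  Condition Gamma: 0.1185 × 0.032 = 0.003792
  Condition Alpha: 0.072 × 0.03 = 0.00216
  Condition Epsilon: 0.49 × 0.03 = 0.0147
Sum = 0.0393005.
The ratio is 0.00216 / 0.0163625 (the normalizer cancels) = 0.132.

0.132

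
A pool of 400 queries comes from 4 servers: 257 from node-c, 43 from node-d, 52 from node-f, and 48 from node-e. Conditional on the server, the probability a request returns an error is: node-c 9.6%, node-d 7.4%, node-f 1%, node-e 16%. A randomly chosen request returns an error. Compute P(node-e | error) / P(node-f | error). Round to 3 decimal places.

Compute prior × likelihood for every hypothesis:
  node-c: 0.6425 × 0.096 = 0.06168
  node-d: 0.1075 × 0.074 = 0.007955
  node-f: 0.13 × 0.01 = 0.0013
  node-e: 0.12 × 0.16 = 0.0192
Normalizing constant = 0.090135.
The ratio is 0.0192 / 0.0013 (the normalizer cancels) = 14.769.

14.769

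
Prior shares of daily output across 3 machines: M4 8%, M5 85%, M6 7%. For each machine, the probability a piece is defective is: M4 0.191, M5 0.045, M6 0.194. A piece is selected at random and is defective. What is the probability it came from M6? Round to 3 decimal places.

0.202

By Bayes' rule, posterior ∝ prior × likelihood:
  M4: 0.08 × 0.191 = 0.01528
  M5: 0.85 × 0.045 = 0.03825
  M6: 0.07 × 0.194 = 0.01358
Total = 0.06711.
P(M6 | evidence) = 0.01358 / 0.06711 ≈ 0.202.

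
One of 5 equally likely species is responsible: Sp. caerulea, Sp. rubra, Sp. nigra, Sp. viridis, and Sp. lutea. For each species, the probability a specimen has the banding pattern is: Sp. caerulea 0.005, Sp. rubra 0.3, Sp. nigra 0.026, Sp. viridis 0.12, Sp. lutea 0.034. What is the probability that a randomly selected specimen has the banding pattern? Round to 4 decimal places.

0.0970

With a uniform prior (1/5 each), posterior ∝ likelihood:
  Sp. caerulea: 0.005
  Sp. rubra: 0.3
  Sp. nigra: 0.026
  Sp. viridis: 0.12
  Sp. lutea: 0.034
P(banded) = (1/5) × (0.005 + 0.3 + 0.026 + 0.12 + 0.034) = 0.485/5 ≈ 0.0970.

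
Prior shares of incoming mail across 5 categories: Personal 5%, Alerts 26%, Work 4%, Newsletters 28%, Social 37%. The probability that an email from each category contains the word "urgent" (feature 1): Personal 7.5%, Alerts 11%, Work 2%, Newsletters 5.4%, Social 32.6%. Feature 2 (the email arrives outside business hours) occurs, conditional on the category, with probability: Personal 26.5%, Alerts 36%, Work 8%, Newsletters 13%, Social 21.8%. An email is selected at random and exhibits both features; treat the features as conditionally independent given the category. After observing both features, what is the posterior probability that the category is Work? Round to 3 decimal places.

0.002

By Bayes' rule, posterior ∝ prior × likelihood:
  Personal: 0.05 × 0.075 × 0.265 = 0.00099375
  Alerts: 0.26 × 0.11 × 0.36 = 0.010296
  Work: 0.04 × 0.02 × 0.08 = 0.000064
  Newsletters: 0.28 × 0.054 × 0.13 = 0.0019656
  Social: 0.37 × 0.326 × 0.218 = 0.02629516
Normalizing constant = 0.03961451.
P(Work | evidence) = 0.000064 / 0.03961451 ≈ 0.002.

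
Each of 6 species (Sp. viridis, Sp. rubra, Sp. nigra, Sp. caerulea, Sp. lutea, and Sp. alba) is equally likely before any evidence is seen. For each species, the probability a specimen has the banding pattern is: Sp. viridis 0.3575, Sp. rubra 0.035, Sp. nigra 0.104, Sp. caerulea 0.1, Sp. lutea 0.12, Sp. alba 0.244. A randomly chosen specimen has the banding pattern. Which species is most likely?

Since the prior is uniform, the posterior is proportional to the likelihood:
  Sp. viridis: 0.3575
  Sp. rubra: 0.035
  Sp. nigra: 0.104
  Sp. caerulea: 0.1
  Sp. lutea: 0.12
  Sp. alba: 0.244
Sum = 0.9605.
Largest term belongs to Sp. viridis, so Sp. viridis is most probable.

Sp. viridis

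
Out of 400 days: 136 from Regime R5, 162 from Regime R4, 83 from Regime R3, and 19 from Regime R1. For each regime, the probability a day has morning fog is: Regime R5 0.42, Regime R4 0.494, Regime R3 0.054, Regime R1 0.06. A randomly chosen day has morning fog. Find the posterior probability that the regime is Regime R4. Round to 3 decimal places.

Prior × likelihood for each hypothesis:
  Regime R5: 0.34 × 0.42 = 0.1428
  Regime R4: 0.405 × 0.494 = 0.20007
  Regime R3: 0.2075 × 0.054 = 0.011205
  Regime R1: 0.0475 × 0.06 = 0.00285
Normalizing constant = 0.356925.
P(Regime R4 | evidence) = 0.20007 / 0.356925 ≈ 0.561.

0.561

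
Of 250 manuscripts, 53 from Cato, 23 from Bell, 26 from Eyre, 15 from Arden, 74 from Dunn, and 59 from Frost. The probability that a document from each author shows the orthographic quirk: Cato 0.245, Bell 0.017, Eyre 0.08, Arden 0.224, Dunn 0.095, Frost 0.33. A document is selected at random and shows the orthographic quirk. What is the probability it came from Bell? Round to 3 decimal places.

Unnormalized posteriors (prior × likelihood):
  Cato: 0.212 × 0.245 = 0.05194
  Bell: 0.092 × 0.017 = 0.001564
  Eyre: 0.104 × 0.08 = 0.00832
  Arden: 0.06 × 0.224 = 0.01344
  Dunn: 0.296 × 0.095 = 0.02812
  Frost: 0.236 × 0.33 = 0.07788
Total = 0.181264.
P(Bell | evidence) = 0.001564 / 0.181264 ≈ 0.009.

0.009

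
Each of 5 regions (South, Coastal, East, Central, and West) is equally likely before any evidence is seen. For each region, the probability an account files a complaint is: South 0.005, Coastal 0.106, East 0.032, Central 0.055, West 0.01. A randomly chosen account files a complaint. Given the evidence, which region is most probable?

Since the prior is uniform, the posterior is proportional to the likelihood:
  South: 0.005
  Coastal: 0.106
  East: 0.032
  Central: 0.055
  West: 0.01
Total = 0.208.
Largest term belongs to Coastal, so Coastal is most probable.

Coastal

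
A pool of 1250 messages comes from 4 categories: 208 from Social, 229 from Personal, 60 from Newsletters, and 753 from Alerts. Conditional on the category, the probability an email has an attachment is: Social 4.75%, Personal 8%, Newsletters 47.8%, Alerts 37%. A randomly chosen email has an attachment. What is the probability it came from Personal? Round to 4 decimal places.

0.0546

Unnormalized posteriors (prior × likelihood):
  Social: 0.1664 × 0.0475 = 0.007904
  Personal: 0.1832 × 0.08 = 0.014656
  Newsletters: 0.048 × 0.478 = 0.022944
  Alerts: 0.6024 × 0.37 = 0.222888
Normalizing constant = 0.268392.
P(Personal | evidence) = 0.014656 / 0.268392 ≈ 0.0546.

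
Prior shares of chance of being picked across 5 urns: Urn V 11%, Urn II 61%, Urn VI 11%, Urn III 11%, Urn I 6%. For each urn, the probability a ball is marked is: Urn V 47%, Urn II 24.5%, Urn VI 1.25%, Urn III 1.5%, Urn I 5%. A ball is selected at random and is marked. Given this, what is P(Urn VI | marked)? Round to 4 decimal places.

By Bayes' rule, posterior ∝ prior × likelihood:
  Urn V: 0.11 × 0.47 = 0.0517
  Urn II: 0.61 × 0.245 = 0.14945
  Urn VI: 0.11 × 0.0125 = 0.001375
  Urn III: 0.11 × 0.015 = 0.00165
  Urn I: 0.06 × 0.05 = 0.003
Total = 0.207175.
P(Urn VI | evidence) = 0.001375 / 0.207175 ≈ 0.0066.

0.0066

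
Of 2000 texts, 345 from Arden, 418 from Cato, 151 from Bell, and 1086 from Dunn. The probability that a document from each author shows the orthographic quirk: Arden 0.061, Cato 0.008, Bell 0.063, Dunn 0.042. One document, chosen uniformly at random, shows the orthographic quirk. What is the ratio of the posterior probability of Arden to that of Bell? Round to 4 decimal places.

2.2122

Compute prior × likelihood for every hypothesis:
  Arden: 0.1725 × 0.061 = 0.0105225
  Cato: 0.209 × 0.008 = 0.001672
  Bell: 0.0755 × 0.063 = 0.0047565
  Dunn: 0.543 × 0.042 = 0.022806
Normalizing constant = 0.039757.
The ratio is 0.0105225 / 0.0047565 (the normalizer cancels) = 2.2122.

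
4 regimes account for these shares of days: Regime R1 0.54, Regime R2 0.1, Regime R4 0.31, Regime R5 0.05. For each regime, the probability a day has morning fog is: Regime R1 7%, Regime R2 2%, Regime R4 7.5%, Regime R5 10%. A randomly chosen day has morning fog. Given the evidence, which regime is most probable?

Regime R1

By Bayes' rule, posterior ∝ prior × likelihood:
  Regime R1: 0.54 × 0.07 = 0.0378
  Regime R2: 0.1 × 0.02 = 0.002
  Regime R4: 0.31 × 0.075 = 0.02325
  Regime R5: 0.05 × 0.1 = 0.005
Normalizing constant = 0.06805.
Largest term belongs to Regime R1, so Regime R1 is most probable.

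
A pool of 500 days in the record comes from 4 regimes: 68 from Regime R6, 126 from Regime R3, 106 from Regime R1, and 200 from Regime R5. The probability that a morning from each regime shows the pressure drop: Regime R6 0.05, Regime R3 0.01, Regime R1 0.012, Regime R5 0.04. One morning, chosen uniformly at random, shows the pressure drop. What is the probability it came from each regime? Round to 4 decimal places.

Prior × likelihood for each hypothesis:
  Regime R6: 0.136 × 0.05 = 0.0068
  Regime R3: 0.252 × 0.01 = 0.00252
  Regime R1: 0.212 × 0.012 = 0.002544
  Regime R5: 0.4 × 0.04 = 0.016
Sum = 0.027864.
P(Regime R6 | drop) = 0.0068/0.027864 ≈ 0.2440
P(Regime R3 | drop) = 0.00252/0.027864 ≈ 0.0904
P(Regime R1 | drop) = 0.002544/0.027864 ≈ 0.0913
P(Regime R5 | drop) = 0.016/0.027864 ≈ 0.5742

Regime R6 0.2440, Regime R3 0.0904, Regime R1 0.0913, Regime R5 0.5742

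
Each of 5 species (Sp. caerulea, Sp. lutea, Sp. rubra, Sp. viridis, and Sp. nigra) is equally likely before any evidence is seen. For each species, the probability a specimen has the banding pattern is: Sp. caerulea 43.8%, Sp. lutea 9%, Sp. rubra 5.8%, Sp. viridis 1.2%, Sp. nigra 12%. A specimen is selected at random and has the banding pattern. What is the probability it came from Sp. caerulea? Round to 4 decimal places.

With a uniform prior (1/5 each), posterior ∝ likelihood:
  Sp. caerulea: 0.438
  Sp. lutea: 0.09
  Sp. rubra: 0.058
  Sp. viridis: 0.012
  Sp. nigra: 0.12
Total = 0.718.
P(Sp. caerulea | evidence) = 0.438 / 0.718 ≈ 0.6100.

0.6100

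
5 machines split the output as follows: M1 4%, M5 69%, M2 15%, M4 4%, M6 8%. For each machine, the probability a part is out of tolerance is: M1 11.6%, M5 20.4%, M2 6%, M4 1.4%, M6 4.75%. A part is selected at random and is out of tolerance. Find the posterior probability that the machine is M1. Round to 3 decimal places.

By Bayes' rule, posterior ∝ prior × likelihood:
  M1: 0.04 × 0.116 = 0.00464
  M5: 0.69 × 0.204 = 0.14076
  M2: 0.15 × 0.06 = 0.009
  M4: 0.04 × 0.014 = 0.00056
  M6: 0.08 × 0.0475 = 0.0038
Sum = 0.15876.
P(M1 | evidence) = 0.00464 / 0.15876 ≈ 0.029.

0.029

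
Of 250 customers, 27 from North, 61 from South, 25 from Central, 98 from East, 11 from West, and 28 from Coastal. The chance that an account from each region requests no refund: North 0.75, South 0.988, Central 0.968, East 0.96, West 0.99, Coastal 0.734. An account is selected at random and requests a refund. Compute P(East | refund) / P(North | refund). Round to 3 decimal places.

Taking complements, P(refund | each) = North 0.25, South 0.012, Central 0.032, East 0.04, West 0.01, Coastal 0.266.
Unnormalized posteriors (prior × likelihood):
  North: 0.108 × 0.25 = 0.027
  South: 0.244 × 0.012 = 0.002928
  Central: 0.1 × 0.032 = 0.0032
  East: 0.392 × 0.04 = 0.01568
  West: 0.044 × 0.01 = 0.00044
  Coastal: 0.112 × 0.266 = 0.029792
Sum = 0.07904.
The ratio is 0.01568 / 0.027 (the normalizer cancels) = 0.581.

0.581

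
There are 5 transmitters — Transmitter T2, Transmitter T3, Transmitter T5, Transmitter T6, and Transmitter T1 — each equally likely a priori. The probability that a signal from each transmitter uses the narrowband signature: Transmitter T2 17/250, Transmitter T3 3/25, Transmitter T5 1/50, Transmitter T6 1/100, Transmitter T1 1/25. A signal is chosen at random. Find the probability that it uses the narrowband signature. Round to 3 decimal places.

Since the prior is uniform, the posterior is proportional to the likelihood:
  Transmitter T2: 0.068
  Transmitter T3: 0.12
  Transmitter T5: 0.02
  Transmitter T6: 0.01
  Transmitter T1: 0.04
P(narrowband) = (1/5) × (0.068 + 0.12 + 0.02 + 0.01 + 0.04) = 0.258/5 ≈ 0.052.

0.052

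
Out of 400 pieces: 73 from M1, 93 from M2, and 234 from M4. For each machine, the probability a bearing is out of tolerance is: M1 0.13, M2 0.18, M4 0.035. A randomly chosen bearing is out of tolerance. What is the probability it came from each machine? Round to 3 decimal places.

By Bayes' rule, posterior ∝ prior × likelihood:
  M1: 0.1825 × 0.13 = 0.023725
  M2: 0.2325 × 0.18 = 0.04185
  M4: 0.585 × 0.035 = 0.020475
Sum = 0.08605.
P(M1 | oversize) = 0.023725/0.08605 ≈ 0.276
P(M2 | oversize) = 0.04185/0.08605 ≈ 0.486
P(M4 | oversize) = 0.020475/0.08605 ≈ 0.238

M1 0.276, M2 0.486, M4 0.238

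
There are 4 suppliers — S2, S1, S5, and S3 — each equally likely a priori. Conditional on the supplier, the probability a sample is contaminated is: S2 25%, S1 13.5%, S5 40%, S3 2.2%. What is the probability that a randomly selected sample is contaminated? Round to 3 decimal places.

0.202

Since the prior is uniform, the posterior is proportional to the likelihood:
  S2: 0.25
  S1: 0.135
  S5: 0.4
  S3: 0.022
P(contaminated) = (1/4) × (0.25 + 0.135 + 0.4 + 0.022) = 0.807/4 ≈ 0.202.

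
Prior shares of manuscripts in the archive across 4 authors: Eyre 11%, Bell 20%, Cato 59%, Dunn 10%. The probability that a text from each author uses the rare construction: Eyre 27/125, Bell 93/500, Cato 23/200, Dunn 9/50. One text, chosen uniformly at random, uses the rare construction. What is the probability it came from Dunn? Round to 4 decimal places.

0.1226

Compute prior × likelihood for every hypothesis:
  Eyre: 0.11 × 0.216 = 0.02376
  Bell: 0.2 × 0.186 = 0.0372
  Cato: 0.59 × 0.115 = 0.06785
  Dunn: 0.1 × 0.18 = 0.018
Sum = 0.14681.
P(Dunn | evidence) = 0.018 / 0.14681 ≈ 0.1226.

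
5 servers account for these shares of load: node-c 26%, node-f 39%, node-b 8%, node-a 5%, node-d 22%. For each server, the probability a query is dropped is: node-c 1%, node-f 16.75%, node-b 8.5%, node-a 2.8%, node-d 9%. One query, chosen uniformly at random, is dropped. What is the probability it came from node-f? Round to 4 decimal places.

Unnormalized posteriors (prior × likelihood):
  node-c: 0.26 × 0.01 = 0.0026
  node-f: 0.39 × 0.1675 = 0.065325
  node-b: 0.08 × 0.085 = 0.0068
  node-a: 0.05 × 0.028 = 0.0014
  node-d: 0.22 × 0.09 = 0.0198
Normalizing constant = 0.095925.
P(node-f | evidence) = 0.065325 / 0.095925 ≈ 0.6810.

0.6810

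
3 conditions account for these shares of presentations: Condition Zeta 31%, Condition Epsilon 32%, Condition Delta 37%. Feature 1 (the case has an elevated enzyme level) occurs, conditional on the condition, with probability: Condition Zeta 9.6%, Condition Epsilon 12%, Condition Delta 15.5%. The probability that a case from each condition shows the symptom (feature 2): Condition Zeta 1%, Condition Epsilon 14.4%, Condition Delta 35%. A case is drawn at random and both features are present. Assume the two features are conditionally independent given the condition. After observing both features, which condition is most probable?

By Bayes' rule, posterior ∝ prior × likelihood:
  Condition Zeta: 0.31 × 0.096 × 0.01 = 0.0002976
  Condition Epsilon: 0.32 × 0.12 × 0.144 = 0.0055296
  Condition Delta: 0.37 × 0.155 × 0.35 = 0.0200725
Sum = 0.0258997.
Largest term belongs to Condition Delta, so Condition Delta is most probable.

Condition Delta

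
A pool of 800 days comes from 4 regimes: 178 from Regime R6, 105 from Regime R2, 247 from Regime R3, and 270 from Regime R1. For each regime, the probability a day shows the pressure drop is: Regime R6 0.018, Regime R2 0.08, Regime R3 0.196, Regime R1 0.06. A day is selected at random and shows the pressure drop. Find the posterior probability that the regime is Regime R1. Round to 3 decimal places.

Compute prior × likelihood for every hypothesis:
  Regime R6: 0.2225 × 0.018 = 0.004005
  Regime R2: 0.13125 × 0.08 = 0.0105
  Regime R3: 0.30875 × 0.196 = 0.060515
  Regime R1: 0.3375 × 0.06 = 0.02025
Sum = 0.09527.
P(Regime R1 | evidence) = 0.02025 / 0.09527 ≈ 0.213.

0.213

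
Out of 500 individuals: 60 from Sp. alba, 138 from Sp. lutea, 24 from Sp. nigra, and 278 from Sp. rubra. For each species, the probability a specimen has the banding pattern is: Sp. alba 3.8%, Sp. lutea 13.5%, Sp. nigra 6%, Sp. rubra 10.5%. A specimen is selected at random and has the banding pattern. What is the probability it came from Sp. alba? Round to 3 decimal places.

Unnormalized posteriors (prior × likelihood):
  Sp. alba: 0.12 × 0.038 = 0.00456
  Sp. lutea: 0.276 × 0.135 = 0.03726
  Sp. nigra: 0.048 × 0.06 = 0.00288
  Sp. rubra: 0.556 × 0.105 = 0.05838
Normalizing constant = 0.10308.
P(Sp. alba | evidence) = 0.00456 / 0.10308 ≈ 0.044.

0.044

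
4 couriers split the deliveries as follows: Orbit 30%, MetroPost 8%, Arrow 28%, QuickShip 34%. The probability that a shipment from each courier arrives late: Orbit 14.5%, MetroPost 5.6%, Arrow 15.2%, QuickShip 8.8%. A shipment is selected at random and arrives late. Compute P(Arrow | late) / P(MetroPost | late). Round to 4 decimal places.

9.5000

By Bayes' rule, posterior ∝ prior × likelihood:
  Orbit: 0.3 × 0.145 = 0.0435
  MetroPost: 0.08 × 0.056 = 0.00448
  Arrow: 0.28 × 0.152 = 0.04256
  QuickShip: 0.34 × 0.088 = 0.02992
Normalizing constant = 0.12046.
The ratio is 0.04256 / 0.00448 (the normalizer cancels) = 9.5000.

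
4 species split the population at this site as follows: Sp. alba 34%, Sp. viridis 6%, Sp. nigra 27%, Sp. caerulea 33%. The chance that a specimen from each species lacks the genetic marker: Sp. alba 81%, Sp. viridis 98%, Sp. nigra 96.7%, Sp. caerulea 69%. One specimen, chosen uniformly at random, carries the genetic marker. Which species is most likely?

Taking complements, P(marker | each) = Sp. alba 0.19, Sp. viridis 0.02, Sp. nigra 0.033, Sp. caerulea 0.31.
Prior × likelihood for each hypothesis:
  Sp. alba: 0.34 × 0.19 = 0.0646
  Sp. viridis: 0.06 × 0.02 = 0.0012
  Sp. nigra: 0.27 × 0.033 = 0.00891
  Sp. caerulea: 0.33 × 0.31 = 0.1023
Total = 0.17701.
Largest term belongs to Sp. caerulea, so Sp. caerulea is most probable.

Sp. caerulea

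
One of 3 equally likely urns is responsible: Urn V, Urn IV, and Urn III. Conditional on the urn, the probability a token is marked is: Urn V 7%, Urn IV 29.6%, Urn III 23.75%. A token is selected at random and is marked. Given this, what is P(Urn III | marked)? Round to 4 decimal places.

With a uniform prior (1/3 each), posterior ∝ likelihood:
  Urn V: 0.07
  Urn IV: 0.296
  Urn III: 0.2375
Sum = 0.6035.
P(Urn III | evidence) = 0.2375 / 0.6035 ≈ 0.3935.

0.3935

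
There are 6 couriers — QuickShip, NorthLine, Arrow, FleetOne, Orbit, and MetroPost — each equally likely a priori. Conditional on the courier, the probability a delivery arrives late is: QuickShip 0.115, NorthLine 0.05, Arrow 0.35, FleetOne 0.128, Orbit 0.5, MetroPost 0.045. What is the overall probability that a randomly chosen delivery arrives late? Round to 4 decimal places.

0.1980

Since the prior is uniform, the posterior is proportional to the likelihood:
  QuickShip: 0.115
  NorthLine: 0.05
  Arrow: 0.35
  FleetOne: 0.128
  Orbit: 0.5
  MetroPost: 0.045
P(late) = (1/6) × (0.115 + 0.05 + 0.35 + 0.128 + 0.5 + 0.045) = 1.188/6 ≈ 0.1980.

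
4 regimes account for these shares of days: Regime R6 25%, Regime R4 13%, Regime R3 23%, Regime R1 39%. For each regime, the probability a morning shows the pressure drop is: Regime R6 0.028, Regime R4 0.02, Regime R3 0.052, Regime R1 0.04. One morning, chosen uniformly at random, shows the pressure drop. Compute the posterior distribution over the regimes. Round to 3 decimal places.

Prior × likelihood for each hypothesis:
  Regime R6: 0.25 × 0.028 = 0.007
  Regime R4: 0.13 × 0.02 = 0.0026
  Regime R3: 0.23 × 0.052 = 0.01196
  Regime R1: 0.39 × 0.04 = 0.0156
Total = 0.03716.
P(Regime R6 | drop) = 0.007/0.03716 ≈ 0.188
P(Regime R4 | drop) = 0.0026/0.03716 ≈ 0.070
P(Regime R3 | drop) = 0.01196/0.03716 ≈ 0.322
P(Regime R1 | drop) = 0.0156/0.03716 ≈ 0.420
(Check: 0.188+0.070+0.322+0.420 = 1.000.)

Regime R6 0.188, Regime R4 0.070, Regime R3 0.322, Regime R1 0.420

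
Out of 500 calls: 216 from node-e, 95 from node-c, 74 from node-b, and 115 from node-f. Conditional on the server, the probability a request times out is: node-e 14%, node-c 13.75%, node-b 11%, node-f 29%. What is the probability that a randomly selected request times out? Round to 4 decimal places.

Compute prior × likelihood for every hypothesis:
  node-e: 0.432 × 0.14 = 0.06048
  node-c: 0.19 × 0.1375 = 0.026125
  node-b: 0.148 × 0.11 = 0.01628
  node-f: 0.23 × 0.29 = 0.0667
P(timeout) = 0.06048 + 0.026125 + 0.01628 + 0.0667 = 0.169585 → 0.1696.

0.1696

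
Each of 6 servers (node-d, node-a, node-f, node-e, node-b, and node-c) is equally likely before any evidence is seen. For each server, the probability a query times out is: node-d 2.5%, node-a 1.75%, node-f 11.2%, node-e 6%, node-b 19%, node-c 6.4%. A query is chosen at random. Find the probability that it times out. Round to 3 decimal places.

With a uniform prior (1/6 each), posterior ∝ likelihood:
  node-d: 0.025
  node-a: 0.0175
  node-f: 0.112
  node-e: 0.06
  node-b: 0.19
  node-c: 0.064
P(timeout) = (1/6) × (0.025 + 0.0175 + 0.112 + 0.06 + 0.19 + 0.064) = 0.4685/6 ≈ 0.078.

0.078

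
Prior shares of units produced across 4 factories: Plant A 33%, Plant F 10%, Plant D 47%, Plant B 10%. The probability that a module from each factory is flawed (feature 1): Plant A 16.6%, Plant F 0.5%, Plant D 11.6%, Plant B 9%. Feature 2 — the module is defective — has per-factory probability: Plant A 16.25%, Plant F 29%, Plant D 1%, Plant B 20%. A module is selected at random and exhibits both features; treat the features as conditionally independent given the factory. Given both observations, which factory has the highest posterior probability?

Compute prior × likelihood for every hypothesis:
  Plant A: 0.33 × 0.166 × 0.1625 = 0.00890175
  Plant F: 0.1 × 0.005 × 0.29 = 0.000145
  Plant D: 0.47 × 0.116 × 0.01 = 0.0005452
  Plant B: 0.1 × 0.09 × 0.2 = 0.0018
Total = 0.01139195.
Largest term belongs to Plant A, so Plant A is most probable.

Plant A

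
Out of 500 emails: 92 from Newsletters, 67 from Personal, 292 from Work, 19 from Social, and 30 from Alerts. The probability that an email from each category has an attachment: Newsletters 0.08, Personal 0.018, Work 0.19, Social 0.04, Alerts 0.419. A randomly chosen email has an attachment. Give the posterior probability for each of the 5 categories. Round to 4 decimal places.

Newsletters 0.0951, Personal 0.0156, Work 0.7170, Social 0.0098, Alerts 0.1625

Unnormalized posteriors (prior × likelihood):
  Newsletters: 0.184 × 0.08 = 0.01472
  Personal: 0.134 × 0.018 = 0.002412
  Work: 0.584 × 0.19 = 0.11096
  Social: 0.038 × 0.04 = 0.00152
  Alerts: 0.06 × 0.419 = 0.02514
Normalizing constant = 0.154752.
P(Newsletters | attachment) = 0.01472/0.154752 ≈ 0.0951
P(Personal | attachment) = 0.002412/0.154752 ≈ 0.0156
P(Work | attachment) = 0.11096/0.154752 ≈ 0.7170
P(Social | attachment) = 0.00152/0.154752 ≈ 0.0098
P(Alerts | attachment) = 0.02514/0.154752 ≈ 0.1625
(Check: 0.0951+0.0156+0.7170+0.0098+0.1625 = 1.0000.)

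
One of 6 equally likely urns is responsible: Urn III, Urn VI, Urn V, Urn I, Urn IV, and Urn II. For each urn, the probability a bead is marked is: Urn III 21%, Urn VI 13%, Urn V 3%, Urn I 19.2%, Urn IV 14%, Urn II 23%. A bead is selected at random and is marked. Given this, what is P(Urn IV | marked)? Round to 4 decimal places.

With a uniform prior (1/6 each), posterior ∝ likelihood:
  Urn III: 0.21
  Urn VI: 0.13
  Urn V: 0.03
  Urn I: 0.192
  Urn IV: 0.14
  Urn II: 0.23
Normalizing constant = 0.932.
P(Urn IV | evidence) = 0.14 / 0.932 ≈ 0.1502.

0.1502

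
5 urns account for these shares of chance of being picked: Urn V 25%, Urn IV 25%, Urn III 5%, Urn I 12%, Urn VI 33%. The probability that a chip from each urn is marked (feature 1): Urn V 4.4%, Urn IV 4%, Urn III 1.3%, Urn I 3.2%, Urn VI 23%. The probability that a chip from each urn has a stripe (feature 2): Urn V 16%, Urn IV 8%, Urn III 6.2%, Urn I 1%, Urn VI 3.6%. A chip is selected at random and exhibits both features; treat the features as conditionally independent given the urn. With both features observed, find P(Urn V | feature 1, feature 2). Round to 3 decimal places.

Unnormalized posteriors (prior × likelihood):
  Urn V: 0.25 × 0.044 × 0.16 = 0.00176
  Urn IV: 0.25 × 0.04 × 0.08 = 0.0008
  Urn III: 0.05 × 0.013 × 0.062 = 0.0000403
  Urn I: 0.12 × 0.032 × 0.01 = 0.0000384
  Urn VI: 0.33 × 0.23 × 0.036 = 0.0027324
Total = 0.0053711.
P(Urn V | evidence) = 0.00176 / 0.0053711 ≈ 0.328.

0.328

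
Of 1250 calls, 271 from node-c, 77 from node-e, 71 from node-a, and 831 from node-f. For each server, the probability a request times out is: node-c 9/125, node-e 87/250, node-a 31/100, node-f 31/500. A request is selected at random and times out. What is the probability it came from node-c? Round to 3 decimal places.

0.163

Unnormalized posteriors (prior × likelihood):
  node-c: 0.2168 × 0.072 = 0.0156096
  node-e: 0.0616 × 0.348 = 0.0214368
  node-a: 0.0568 × 0.31 = 0.017608
  node-f: 0.6648 × 0.062 = 0.0412176
Normalizing constant = 0.095872.
P(node-c | evidence) = 0.0156096 / 0.095872 ≈ 0.163.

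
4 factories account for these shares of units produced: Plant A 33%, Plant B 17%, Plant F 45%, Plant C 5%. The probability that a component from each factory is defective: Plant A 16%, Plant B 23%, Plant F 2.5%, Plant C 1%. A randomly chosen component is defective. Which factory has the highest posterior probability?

Prior × likelihood for each hypothesis:
  Plant A: 0.33 × 0.16 = 0.0528
  Plant B: 0.17 × 0.23 = 0.0391
  Plant F: 0.45 × 0.025 = 0.01125
  Plant C: 0.05 × 0.01 = 0.0005
Normalizing constant = 0.10365.
Largest term belongs to Plant A, so Plant A is most probable.

Plant A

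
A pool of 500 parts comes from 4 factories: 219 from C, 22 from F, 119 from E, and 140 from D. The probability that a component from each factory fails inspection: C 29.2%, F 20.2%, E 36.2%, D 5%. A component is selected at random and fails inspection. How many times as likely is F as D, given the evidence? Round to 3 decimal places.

Compute prior × likelihood for every hypothesis:
  C: 0.438 × 0.292 = 0.127896
  F: 0.044 × 0.202 = 0.008888
  E: 0.238 × 0.362 = 0.086156
  D: 0.28 × 0.05 = 0.014
Total = 0.23694.
The ratio is 0.008888 / 0.014 (the normalizer cancels) = 0.635.

0.635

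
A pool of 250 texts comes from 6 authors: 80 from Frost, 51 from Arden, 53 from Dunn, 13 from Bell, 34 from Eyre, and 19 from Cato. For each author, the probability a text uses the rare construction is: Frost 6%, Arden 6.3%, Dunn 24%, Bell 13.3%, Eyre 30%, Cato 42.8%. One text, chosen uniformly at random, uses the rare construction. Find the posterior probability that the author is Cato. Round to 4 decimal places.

0.1993

Compute prior × likelihood for every hypothesis:
  Frost: 0.32 × 0.06 = 0.0192
  Arden: 0.204 × 0.063 = 0.012852
  Dunn: 0.212 × 0.24 = 0.05088
  Bell: 0.052 × 0.133 = 0.006916
  Eyre: 0.136 × 0.3 = 0.0408
  Cato: 0.076 × 0.428 = 0.032528
Sum = 0.163176.
P(Cato | evidence) = 0.032528 / 0.163176 ≈ 0.1993.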